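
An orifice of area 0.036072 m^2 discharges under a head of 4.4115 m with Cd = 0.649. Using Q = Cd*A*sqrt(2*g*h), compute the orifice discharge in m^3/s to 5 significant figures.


Q = 0.649 * 0.036072 * sqrt(2*9.81*4.4115) = 0.21780 m^3/s
Therefore the orifice discharge = 0.21780 m^3/s.


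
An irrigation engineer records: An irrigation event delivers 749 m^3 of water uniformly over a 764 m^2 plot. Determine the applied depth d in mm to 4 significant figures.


Approach: apply depth from volume over area, d = (V/A)*1000.
d = (749 / 764) * 1000 = 980.4 mm
Therefore the applied depth d = 980.4 mm.


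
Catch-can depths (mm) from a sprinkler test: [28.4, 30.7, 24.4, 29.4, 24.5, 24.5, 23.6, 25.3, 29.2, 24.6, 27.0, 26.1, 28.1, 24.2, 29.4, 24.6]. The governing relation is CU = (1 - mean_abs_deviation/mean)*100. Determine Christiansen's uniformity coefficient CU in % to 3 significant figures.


mean = 26.500 mm
mean |d_i - mean| = 2.0875 mm
CU = (1 - 2.0875/26.500)*100 = 92.1 %
Therefore Christiansen's uniformity coefficient CU = 92.1 %.


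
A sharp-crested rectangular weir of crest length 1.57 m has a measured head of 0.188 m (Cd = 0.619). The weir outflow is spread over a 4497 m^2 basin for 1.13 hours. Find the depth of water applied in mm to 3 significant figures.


Approach: apply the rectangular weir equation with a volume-to-depth conversion, Q = (2/3)*Cd*L*sqrt(2g)*H^1.5; d = Q*t/A * 1000.
Step 1 — weir discharge:
  Q = (2/3)*0.619*1.57*sqrt(2*9.81)*0.188^1.5 = 0.23393 m^3/s
Step 2 — volume: V = 0.23393 * 1.13*3600 = 951.63 m^3
Step 3 — depth: d = V/A * 1000 = 951.63/4497 * 1000 = 212 mm
Therefore the depth of water applied = 212 mm.


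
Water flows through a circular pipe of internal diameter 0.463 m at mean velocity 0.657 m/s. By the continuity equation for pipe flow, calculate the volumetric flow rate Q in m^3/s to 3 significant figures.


Approach: apply the continuity equation for pipe flow, Q = A * v with A = pi*(D/2)^2.
A = pi*(0.463/2)^2 = 0.16837 m^2
Q = 0.16837 * 0.657 = 0.111 m^3/s
Therefore the volumetric flow rate Q = 0.111 m^3/s.


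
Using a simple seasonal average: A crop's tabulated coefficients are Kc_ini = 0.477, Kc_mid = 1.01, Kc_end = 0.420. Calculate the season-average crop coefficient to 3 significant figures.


Approach: apply a simple seasonal average, Kc_avg = (Kc_ini + Kc_mid + Kc_end)/3.
Kc_avg = (0.477 + 1.01 + 0.420)/3 = 0.636
Therefore the season-average crop coefficient = 0.636.


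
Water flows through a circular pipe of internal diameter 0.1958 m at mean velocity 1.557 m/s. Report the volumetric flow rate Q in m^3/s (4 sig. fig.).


Approach: apply the continuity equation for pipe flow, Q = A * v with A = pi*(D/2)^2.
A = pi*(0.1958/2)^2 = 0.0301103 m^2
Q = 0.0301103 * 1.557 = 0.04688 m^3/s
Therefore the volumetric flow rate Q = 0.04688 m^3/s.


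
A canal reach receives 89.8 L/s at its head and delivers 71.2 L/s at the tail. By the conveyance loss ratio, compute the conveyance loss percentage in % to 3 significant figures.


Approach: apply the conveyance loss ratio, loss% = ((Q_head - Q_tail)/Q_head)*100.
loss = ((89.8 - 71.2)/89.8)*100 = 20.7 %
Therefore the conveyance loss percentage = 20.7 %.


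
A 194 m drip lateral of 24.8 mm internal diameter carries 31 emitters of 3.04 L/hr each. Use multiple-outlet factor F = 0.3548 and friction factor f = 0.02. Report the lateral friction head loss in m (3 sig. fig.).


Approach: apply Darcy-Weisbach with the multiple-outlet F-factor, Q = n*q/(3600*1000) m^3/s; v = Q/A; hf = F*f*(L/D)*(v^2/(2g)).
Q = 31*3.04/(3600*1000) = 2.6178e-05 m^3/s
A = pi*(24.8e-3/2)^2 = 4.8305e-04 m^2, so v = Q/A = 0.054193 m/s
hf = 0.3548*0.02*(194/0.0248)*(0.054193^2/(2*9.81)) = 0.00831 m
Therefore the lateral friction head loss = 0.00831 m.


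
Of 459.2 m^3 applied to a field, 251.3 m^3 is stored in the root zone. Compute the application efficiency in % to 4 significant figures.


Approach: apply the application efficiency ratio, Ea = (stored/applied)*100.
Ea = (251.3/459.2)*100 = 54.73 %
Therefore the application efficiency = 54.73 %.


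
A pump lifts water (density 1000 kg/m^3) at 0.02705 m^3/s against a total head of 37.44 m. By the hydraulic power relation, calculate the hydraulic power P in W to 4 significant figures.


Approach: apply the hydraulic power relation, P = rho*g*Q*H.
P = 1000 * 9.81 * 0.02705 * 37.44 = 9935 W
Therefore the hydraulic power P = 9935 W.


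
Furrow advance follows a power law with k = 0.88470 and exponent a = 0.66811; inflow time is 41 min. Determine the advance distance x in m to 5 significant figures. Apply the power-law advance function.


Approach: apply the power-law advance function, x = k*t^a.
x = 0.88470 * 41^0.66811 = 10.576 m
Therefore the advance distance x = 10.576 m.


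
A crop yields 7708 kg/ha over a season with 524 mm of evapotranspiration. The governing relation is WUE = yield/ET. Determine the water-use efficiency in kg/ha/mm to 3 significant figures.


WUE = 7708 / 524 = 14.7 kg/ha/mm
Therefore the water-use efficiency = 14.7 kg/ha/mm.


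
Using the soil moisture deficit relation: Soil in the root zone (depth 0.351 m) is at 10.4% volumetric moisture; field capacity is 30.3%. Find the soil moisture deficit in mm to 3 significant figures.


Approach: apply the soil moisture deficit relation, SMD = (FC - theta)/100 * depth * 1000.
SMD = (30.3 - 10.4)/100 * 0.351 * 1000 = 69.8 mm
Therefore the soil moisture deficit = 69.8 mm.


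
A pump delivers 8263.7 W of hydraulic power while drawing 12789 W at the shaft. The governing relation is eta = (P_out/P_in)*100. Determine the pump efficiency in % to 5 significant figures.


eta = (8263.7 / 12789) * 100 = 64.616 %
Therefore the pump efficiency = 64.616 %.


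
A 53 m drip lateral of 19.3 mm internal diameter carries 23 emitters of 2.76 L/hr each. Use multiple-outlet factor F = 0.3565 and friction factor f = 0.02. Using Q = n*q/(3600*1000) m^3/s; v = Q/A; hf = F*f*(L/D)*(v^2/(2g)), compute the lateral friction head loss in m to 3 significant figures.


Q = 23*2.76/(3600*1000) = 1.7633e-05 m^3/s
A = pi*(19.3e-3/2)^2 = 2.9255e-04 m^2, so v = Q/A = 0.060274 m/s
hf = 0.3565*0.02*(53/0.0193)*(0.060274^2/(2*9.81)) = 0.00363 m
Therefore the lateral friction head loss = 0.00363 m.


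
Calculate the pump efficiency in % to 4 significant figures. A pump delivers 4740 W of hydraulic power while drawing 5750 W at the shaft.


Approach: apply the efficiency ratio, eta = (P_out/P_in)*100.
eta = (4740 / 5750) * 100 = 82.43 %
Therefore the pump efficiency = 82.43 %.


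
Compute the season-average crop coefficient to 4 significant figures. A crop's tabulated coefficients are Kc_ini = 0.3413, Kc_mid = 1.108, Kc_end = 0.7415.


Approach: apply a simple seasonal average, Kc_avg = (Kc_ini + Kc_mid + Kc_end)/3.
Kc_avg = (0.3413 + 1.108 + 0.7415)/3 = 0.7303
Therefore the season-average crop coefficient = 0.7303.


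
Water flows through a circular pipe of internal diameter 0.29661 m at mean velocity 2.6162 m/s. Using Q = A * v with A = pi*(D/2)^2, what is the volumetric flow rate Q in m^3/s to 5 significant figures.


A = pi*(0.29661/2)^2 = 0.06909736 m^2
Q = 0.06909736 * 2.6162 = 0.18077 m^3/s
Therefore the volumetric flow rate Q = 0.18077 m^3/s.


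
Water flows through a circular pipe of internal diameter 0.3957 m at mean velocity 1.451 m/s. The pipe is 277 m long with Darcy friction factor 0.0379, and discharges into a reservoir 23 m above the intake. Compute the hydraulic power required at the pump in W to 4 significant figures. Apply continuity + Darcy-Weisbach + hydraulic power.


Approach: apply continuity + Darcy-Weisbach + hydraulic power, Q = A*v; hf = f*(L/D)*(v^2/(2g)); H = static + hf; P = rho*g*Q*H.
Step 1 — flow rate (continuity, Q = A*v):
  A = pi*(0.3957/2)^2 = 0.122976 m^2
  Q = 0.122976 * 1.451 = 0.178439 m^3/s
Step 2 — friction head loss (Darcy-Weisbach):
  hf = 0.0379 * (277/0.3957) * (1.451^2 / (2*9.81))
  hf = 2.84701 m
Step 3 — total head: H = 23 + 2.84701 = 25.8470 m
Step 4 — hydraulic power (P = rho*g*Q*H):
  P = 1000 * 9.81 * 0.178439 * 25.8470 = 45240 W
Therefore the hydraulic power required at the pump = 45240 W.


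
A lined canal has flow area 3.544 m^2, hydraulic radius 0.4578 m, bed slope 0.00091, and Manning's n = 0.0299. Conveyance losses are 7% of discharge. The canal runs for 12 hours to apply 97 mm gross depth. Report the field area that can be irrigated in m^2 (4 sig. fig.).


Approach: apply Manning's equation with a conveyance and depth budget, Q = (1/n)*A*R^(2/3)*S^(1/2); Q_field = Q*(1-loss); Area = Q_field*t/(d/1000).
Step 1 — canal discharge (Manning's equation):
  Q = (1/0.0299) * 3.544 * 0.4578^(2/3) * 0.00091^(1/2) = 2.12387 m^3/s
Step 2 — delivered flow: Q_field = 2.12387*(1 - 7/100) = 1.97520 m^3/s
Step 3 — volume delivered: V = 1.97520 * 12*3600 = 85328.4 m^3
Step 4 — area served: A = V / (depth/1000) = 85328.4 / 0.097 = 879700 m^2
Therefore the field area that can be irrigated = 879700 m^2.


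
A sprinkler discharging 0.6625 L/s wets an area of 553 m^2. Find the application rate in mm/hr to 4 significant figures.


Approach: apply the application rate relation, rate = (Q/A)*3600.
rate = (0.6625 / 553) * 3600 = 4.313 mm/hr
Therefore the application rate = 4.313 mm/hr.


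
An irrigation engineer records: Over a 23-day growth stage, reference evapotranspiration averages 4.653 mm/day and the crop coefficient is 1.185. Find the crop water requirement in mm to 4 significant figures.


Approach: apply the crop water requirement relation, CWR = ET0 * Kc * days.
CWR = 4.653 * 1.185 * 23 = 126.8 mm
Therefore the crop water requirement = 126.8 mm.


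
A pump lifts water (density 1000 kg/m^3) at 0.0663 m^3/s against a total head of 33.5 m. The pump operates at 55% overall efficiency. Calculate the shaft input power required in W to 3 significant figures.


Approach: apply hydraulic power then efficiency conversion, P = rho*g*Q*H; P_in = P/eta.
Step 1 — hydraulic power (P = rho*g*Q*H):
  P = 1000 * 9.81 * 0.0663 * 33.5 = 21789 W
Step 2 — input power: P_in = P/eta = 21789 / 0.55 = 39600 W
Therefore the shaft input power required = 39600 W.


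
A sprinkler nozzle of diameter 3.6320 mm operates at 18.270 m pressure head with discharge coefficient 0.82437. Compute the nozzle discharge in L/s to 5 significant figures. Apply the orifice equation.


Approach: apply the orifice equation, Q = Cd*A*sqrt(2*g*h), A = pi*(d/2)^2.
A = pi*(3.6320e-3/2)^2 = 1.036052e-05 m^2
Q = 0.82437 * 1.036052e-05 * sqrt(2*9.81*18.270) * 1000 = 0.16170 L/s
Therefore the nozzle discharge = 0.16170 L/s.


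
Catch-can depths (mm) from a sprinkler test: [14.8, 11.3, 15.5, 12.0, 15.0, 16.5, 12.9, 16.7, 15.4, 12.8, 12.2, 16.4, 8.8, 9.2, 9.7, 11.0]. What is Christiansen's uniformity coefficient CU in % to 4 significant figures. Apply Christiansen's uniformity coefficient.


Approach: apply Christiansen's uniformity coefficient, CU = (1 - mean_abs_deviation/mean)*100.
mean = 13.1375 mm
mean |d_i - mean| = 2.29219 mm
CU = (1 - 2.29219/13.1375)*100 = 82.55 %
Therefore Christiansen's uniformity coefficient CU = 82.55 %.


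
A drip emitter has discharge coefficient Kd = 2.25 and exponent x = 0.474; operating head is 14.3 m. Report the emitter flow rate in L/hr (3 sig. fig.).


Approach: apply the emitter characteristic equation, q = Kd * h^x.
q = 2.25 * 14.3^0.474 = 7.94 L/hr
Therefore the emitter flow rate = 7.94 L/hr.


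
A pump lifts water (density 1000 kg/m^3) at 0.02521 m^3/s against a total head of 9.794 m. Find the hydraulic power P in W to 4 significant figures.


Approach: apply the hydraulic power relation, P = rho*g*Q*H.
P = 1000 * 9.81 * 0.02521 * 9.794 = 2422 W
Therefore the hydraulic power P = 2422 W.


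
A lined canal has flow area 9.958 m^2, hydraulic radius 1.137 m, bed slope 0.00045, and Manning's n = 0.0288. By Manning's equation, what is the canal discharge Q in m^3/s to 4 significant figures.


Approach: apply Manning's equation, Q = (1/n)*A*R^(2/3)*S^(1/2).
Q = (1/0.0288) * 9.958 * 1.137^(2/3) * 0.00045^(1/2) = 7.990 m^3/s
Therefore the canal discharge Q = 7.990 m^3/s.


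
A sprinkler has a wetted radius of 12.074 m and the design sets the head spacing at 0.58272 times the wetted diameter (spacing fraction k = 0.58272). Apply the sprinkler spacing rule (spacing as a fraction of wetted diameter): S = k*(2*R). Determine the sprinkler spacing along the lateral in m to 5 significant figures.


S = 0.58272 * (2 * 12.074) = 14.072 m
Therefore the sprinkler spacing along the lateral = 14.072 m.


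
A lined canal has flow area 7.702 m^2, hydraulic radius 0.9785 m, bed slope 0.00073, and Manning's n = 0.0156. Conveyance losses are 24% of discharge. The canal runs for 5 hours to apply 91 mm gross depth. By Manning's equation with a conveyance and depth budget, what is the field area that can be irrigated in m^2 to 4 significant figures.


Approach: apply Manning's equation with a conveyance and depth budget, Q = (1/n)*A*R^(2/3)*S^(1/2); Q_field = Q*(1-loss); Area = Q_field*t/(d/1000).
Step 1 — canal discharge (Manning's equation):
  Q = (1/0.0156) * 7.702 * 0.9785^(2/3) * 0.00073^(1/2) = 13.1476 m^3/s
Step 2 — delivered flow: Q_field = 13.1476*(1 - 24/100) = 9.99220 m^3/s
Step 3 — volume delivered: V = 9.99220 * 5*3600 = 179860 m^3
Step 4 — area served: A = V / (depth/1000) = 179860 / 0.091 = 1976000 m^2
Therefore the field area that can be irrigated = 1976000 m^2.


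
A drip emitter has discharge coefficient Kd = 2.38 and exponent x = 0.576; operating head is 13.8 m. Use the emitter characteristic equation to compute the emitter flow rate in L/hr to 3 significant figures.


Approach: apply the emitter characteristic equation, q = Kd * h^x.
q = 2.38 * 13.8^0.576 = 10.8 L/hr
Therefore the emitter flow rate = 10.8 L/hr.


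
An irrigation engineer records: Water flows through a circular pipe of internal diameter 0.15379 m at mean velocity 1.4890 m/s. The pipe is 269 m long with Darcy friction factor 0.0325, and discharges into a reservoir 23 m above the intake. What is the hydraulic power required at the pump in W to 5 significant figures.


Approach: apply continuity + Darcy-Weisbach + hydraulic power, Q = A*v; hf = f*(L/D)*(v^2/(2g)); H = static + hf; P = rho*g*Q*H.
Step 1 — flow rate (continuity, Q = A*v):
  A = pi*(0.15379/2)^2 = 0.01857574 m^2
  Q = 0.01857574 * 1.4890 = 0.02765927 m^3/s
Step 2 — friction head loss (Darcy-Weisbach):
  hf = 0.0325 * (269/0.15379) * (1.4890^2 / (2*9.81))
  hf = 6.423888 m
Step 3 — total head: H = 23 + 6.423888 = 29.42389 m
Step 4 — hydraulic power (P = rho*g*Q*H):
  P = 1000 * 9.81 * 0.02765927 * 29.42389 = 7983.8 W
Therefore the hydraulic power required at the pump = 7983.8 W.


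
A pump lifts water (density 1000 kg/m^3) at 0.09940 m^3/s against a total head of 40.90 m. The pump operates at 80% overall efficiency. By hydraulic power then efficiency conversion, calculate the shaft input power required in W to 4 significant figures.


Approach: apply hydraulic power then efficiency conversion, P = rho*g*Q*H; P_in = P/eta.
Step 1 — hydraulic power (P = rho*g*Q*H):
  P = 1000 * 9.81 * 0.09940 * 40.90 = 39882.2 W
Step 2 — input power: P_in = P/eta = 39882.2 / 0.8 = 49850 W
Therefore the shaft input power required = 49850 W.


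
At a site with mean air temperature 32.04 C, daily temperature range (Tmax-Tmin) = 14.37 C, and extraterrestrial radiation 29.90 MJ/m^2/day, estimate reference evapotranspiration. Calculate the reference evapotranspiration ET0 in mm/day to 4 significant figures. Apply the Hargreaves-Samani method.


Approach: apply the Hargreaves-Samani method, ET0 = 0.0023*(Tmean+17.8)*sqrt(Tmax-Tmin)*0.408*Ra.
ET0 = 0.0023*(32.04+17.8)*sqrt(14.37)*0.408*29.90 = 5.301 mm/day
Therefore the reference evapotranspiration ET0 = 5.301 mm/day.


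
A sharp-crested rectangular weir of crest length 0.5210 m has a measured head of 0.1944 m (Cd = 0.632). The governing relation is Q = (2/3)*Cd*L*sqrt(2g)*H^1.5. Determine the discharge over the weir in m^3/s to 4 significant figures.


Q = (2/3)*0.632*0.5210*sqrt(2*9.81)*0.1944^1.5 = 0.08334 m^3/s
Therefore the discharge over the weir = 0.08334 m^3/s.


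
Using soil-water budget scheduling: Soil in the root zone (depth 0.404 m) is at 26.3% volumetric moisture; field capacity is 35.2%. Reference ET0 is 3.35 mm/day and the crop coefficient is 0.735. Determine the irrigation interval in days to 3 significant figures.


Approach: apply soil-water budget scheduling, SMD = (FC-theta)/100*depth*1000; ETc = ET0*Kc; interval = SMD/ETc.
Step 1 — soil moisture deficit:
  SMD = (35.2 - 26.3)/100 * 0.404 * 1000 = 35.956 mm
Step 2 — daily crop ET (ETc = ET0*Kc):
  ETc = 3.35 * 0.735 = 2.4623 mm/day
Step 3 — irrigation interval (SMD/ETc):
  interval = 35.956 / 2.4623 = 14.6 days
Therefore the irrigation interval = 14.6 days.


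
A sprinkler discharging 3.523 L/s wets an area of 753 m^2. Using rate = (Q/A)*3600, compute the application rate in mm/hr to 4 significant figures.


rate = (3.523 / 753) * 3600 = 16.84 mm/hr
Therefore the application rate = 16.84 mm/hr.


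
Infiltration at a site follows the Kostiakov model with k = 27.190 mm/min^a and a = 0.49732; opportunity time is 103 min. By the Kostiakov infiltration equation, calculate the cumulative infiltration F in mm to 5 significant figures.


Approach: apply the Kostiakov infiltration equation, F = k*t^a.
F = 27.190 * 103^0.49732 = 272.54 mm
Therefore the cumulative infiltration F = 272.54 mm.


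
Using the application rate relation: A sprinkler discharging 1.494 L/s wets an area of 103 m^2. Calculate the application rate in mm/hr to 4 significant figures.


Approach: apply the application rate relation, rate = (Q/A)*3600.
rate = (1.494 / 103) * 3600 = 52.22 mm/hr
Therefore the application rate = 52.22 mm/hr.


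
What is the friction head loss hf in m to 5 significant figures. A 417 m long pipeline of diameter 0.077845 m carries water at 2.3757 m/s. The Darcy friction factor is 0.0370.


Approach: apply the Darcy-Weisbach equation, hf = f*(L/D)*(v^2/(2g)).
hf = 0.0370 * (417/0.077845) * (2.3757^2 / (2*9.81))
hf = 57.015 m
Therefore the friction head loss hf = 57.015 m.


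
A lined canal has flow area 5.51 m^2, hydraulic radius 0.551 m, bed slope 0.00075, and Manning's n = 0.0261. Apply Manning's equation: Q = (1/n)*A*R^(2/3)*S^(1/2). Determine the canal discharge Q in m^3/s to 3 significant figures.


Q = (1/0.0261) * 5.51 * 0.551^(2/3) * 0.00075^(1/2) = 3.89 m^3/s
Therefore the canal discharge Q = 3.89 m^3/s.


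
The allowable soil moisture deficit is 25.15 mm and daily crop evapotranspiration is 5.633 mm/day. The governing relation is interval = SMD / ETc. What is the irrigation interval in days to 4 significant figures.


interval = 25.15 / 5.633 = 4.465 days
Therefore the irrigation interval = 4.465 days.


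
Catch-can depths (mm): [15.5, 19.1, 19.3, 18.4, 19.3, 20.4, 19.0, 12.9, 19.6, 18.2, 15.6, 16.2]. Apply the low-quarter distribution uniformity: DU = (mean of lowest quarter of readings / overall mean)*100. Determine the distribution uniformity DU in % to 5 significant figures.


sorted lowest 3 of 12: [12.9, 15.5, 15.6] -> mean = 14.66667 mm
overall mean = 17.79167 mm
DU = (14.66667/17.79167)*100 = 82.436 %
Therefore the distribution uniformity DU = 82.436 %.


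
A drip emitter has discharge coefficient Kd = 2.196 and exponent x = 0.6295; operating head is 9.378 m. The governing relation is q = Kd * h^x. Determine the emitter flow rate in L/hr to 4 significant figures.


q = 2.196 * 9.378^0.6295 = 8.986 L/hr
Therefore the emitter flow rate = 8.986 L/hr.


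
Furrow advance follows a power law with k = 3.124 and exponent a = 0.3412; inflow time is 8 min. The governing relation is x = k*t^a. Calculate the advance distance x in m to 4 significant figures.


x = 3.124 * 8^0.3412 = 6.351 m
Therefore the advance distance x = 6.351 m.


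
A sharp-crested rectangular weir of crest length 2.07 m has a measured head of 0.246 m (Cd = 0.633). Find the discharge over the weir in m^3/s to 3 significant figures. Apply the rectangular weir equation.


Approach: apply the rectangular weir equation, Q = (2/3)*Cd*L*sqrt(2g)*H^1.5.
Q = (2/3)*0.633*2.07*sqrt(2*9.81)*0.246^1.5 = 0.472 m^3/s
Therefore the discharge over the weir = 0.472 m^3/s.


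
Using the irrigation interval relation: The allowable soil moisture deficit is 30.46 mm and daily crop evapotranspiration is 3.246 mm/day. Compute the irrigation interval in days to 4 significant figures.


Approach: apply the irrigation interval relation, interval = SMD / ETc.
interval = 30.46 / 3.246 = 9.384 days
Therefore the irrigation interval = 9.384 days.


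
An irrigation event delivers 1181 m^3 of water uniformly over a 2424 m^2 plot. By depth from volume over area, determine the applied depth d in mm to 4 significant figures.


Approach: apply depth from volume over area, d = (V/A)*1000.
d = (1181 / 2424) * 1000 = 487.2 mm
Therefore the applied depth d = 487.2 mm.


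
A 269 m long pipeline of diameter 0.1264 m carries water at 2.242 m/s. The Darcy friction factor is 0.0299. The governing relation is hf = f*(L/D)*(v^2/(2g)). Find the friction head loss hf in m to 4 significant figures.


hf = 0.0299 * (269/0.1264) * (2.242^2 / (2*9.81))
hf = 16.30 m
Therefore the friction head loss hf = 16.30 m.


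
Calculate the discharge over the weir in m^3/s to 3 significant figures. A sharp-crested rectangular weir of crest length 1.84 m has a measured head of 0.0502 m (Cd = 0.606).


Approach: apply the rectangular weir equation, Q = (2/3)*Cd*L*sqrt(2g)*H^1.5.
Q = (2/3)*0.606*1.84*sqrt(2*9.81)*0.0502^1.5 = 0.0370 m^3/s
Therefore the discharge over the weir = 0.0370 m^3/s.


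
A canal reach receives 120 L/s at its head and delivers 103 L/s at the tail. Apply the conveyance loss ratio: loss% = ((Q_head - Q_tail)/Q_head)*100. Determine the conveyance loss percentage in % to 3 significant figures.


loss = ((120 - 103)/120)*100 = 14.2 %
Therefore the conveyance loss percentage = 14.2 %.


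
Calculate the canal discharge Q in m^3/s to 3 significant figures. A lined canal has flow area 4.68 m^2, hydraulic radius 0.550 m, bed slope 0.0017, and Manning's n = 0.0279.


Approach: apply Manning's equation, Q = (1/n)*A*R^(2/3)*S^(1/2).
Q = (1/0.0279) * 4.68 * 0.550^(2/3) * 0.0017^(1/2) = 4.64 m^3/s
Therefore the canal discharge Q = 4.64 m^3/s.


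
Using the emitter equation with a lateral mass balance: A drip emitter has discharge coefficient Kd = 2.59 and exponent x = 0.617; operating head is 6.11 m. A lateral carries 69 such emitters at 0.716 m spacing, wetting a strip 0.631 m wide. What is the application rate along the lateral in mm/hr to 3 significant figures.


Approach: apply the emitter equation with a lateral mass balance, q = Kd*h^x; Q = n*q; rate = Q/(n*spacing*width).
Step 1 — single emitter flow (q = Kd*h^x):
  q = 2.59 * 6.11^0.617 = 7.9120 L/hr
Step 2 — total lateral flow: Q = 69 * 7.9120 = 545.93 L/hr
Step 3 — wetted area: A = 69 * 0.716 * 0.631 = 31.174 m^2
Step 4 — application rate: Q/A = 545.93/31.174 = 17.5 mm/hr
Therefore the application rate along the lateral = 17.5 mm/hr.


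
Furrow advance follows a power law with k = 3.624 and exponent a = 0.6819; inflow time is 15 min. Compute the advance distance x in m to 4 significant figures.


Approach: apply the power-law advance function, x = k*t^a.
x = 3.624 * 15^0.6819 = 22.97 m
Therefore the advance distance x = 22.97 m.


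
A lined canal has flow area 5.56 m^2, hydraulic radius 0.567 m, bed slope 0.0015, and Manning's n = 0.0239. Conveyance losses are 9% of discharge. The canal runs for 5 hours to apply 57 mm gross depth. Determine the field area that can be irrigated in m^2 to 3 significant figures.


Approach: apply Manning's equation with a conveyance and depth budget, Q = (1/n)*A*R^(2/3)*S^(1/2); Q_field = Q*(1-loss); Area = Q_field*t/(d/1000).
Step 1 — canal discharge (Manning's equation):
  Q = (1/0.0239) * 5.56 * 0.567^(2/3) * 0.0015^(1/2) = 6.1723 m^3/s
Step 2 — delivered flow: Q_field = 6.1723*(1 - 9/100) = 5.6168 m^3/s
Step 3 — volume delivered: V = 5.6168 * 5*3600 = 101100 m^3
Step 4 — area served: A = V / (depth/1000) = 101100 / 0.057 = 1770000 m^2
Therefore the field area that can be irrigated = 1770000 m^2.


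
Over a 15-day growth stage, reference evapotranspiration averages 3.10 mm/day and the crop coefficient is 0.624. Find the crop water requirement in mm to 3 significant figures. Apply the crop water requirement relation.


Approach: apply the crop water requirement relation, CWR = ET0 * Kc * days.
CWR = 3.10 * 0.624 * 15 = 29.0 mm
Therefore the crop water requirement = 29.0 mm.


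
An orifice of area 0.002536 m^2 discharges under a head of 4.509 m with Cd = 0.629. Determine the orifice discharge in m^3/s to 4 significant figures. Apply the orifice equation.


Approach: apply the orifice equation, Q = Cd*A*sqrt(2*g*h).
Q = 0.629 * 0.002536 * sqrt(2*9.81*4.509) = 0.01500 m^3/s
Therefore the orifice discharge = 0.01500 m^3/s.


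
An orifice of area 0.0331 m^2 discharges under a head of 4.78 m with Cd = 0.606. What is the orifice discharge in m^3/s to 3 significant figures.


Approach: apply the orifice equation, Q = Cd*A*sqrt(2*g*h).
Q = 0.606 * 0.0331 * sqrt(2*9.81*4.78) = 0.194 m^3/s
Therefore the orifice discharge = 0.194 m^3/s.


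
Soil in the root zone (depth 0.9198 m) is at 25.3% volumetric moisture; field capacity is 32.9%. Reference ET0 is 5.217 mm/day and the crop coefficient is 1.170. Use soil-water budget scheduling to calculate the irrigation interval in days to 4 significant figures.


Approach: apply soil-water budget scheduling, SMD = (FC-theta)/100*depth*1000; ETc = ET0*Kc; interval = SMD/ETc.
Step 1 — soil moisture deficit:
  SMD = (32.9 - 25.3)/100 * 0.9198 * 1000 = 69.9048 mm
Step 2 — daily crop ET (ETc = ET0*Kc):
  ETc = 5.217 * 1.170 = 6.10389 mm/day
Step 3 — irrigation interval (SMD/ETc):
  interval = 69.9048 / 6.10389 = 11.45 days
Therefore the irrigation interval = 11.45 days.


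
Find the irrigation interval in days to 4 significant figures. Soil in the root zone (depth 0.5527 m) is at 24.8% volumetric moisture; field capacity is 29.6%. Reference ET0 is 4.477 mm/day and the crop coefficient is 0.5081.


Approach: apply soil-water budget scheduling, SMD = (FC-theta)/100*depth*1000; ETc = ET0*Kc; interval = SMD/ETc.
Step 1 — soil moisture deficit:
  SMD = (29.6 - 24.8)/100 * 0.5527 * 1000 = 26.5296 mm
Step 2 — daily crop ET (ETc = ET0*Kc):
  ETc = 4.477 * 0.5081 = 2.27476 mm/day
Step 3 — irrigation interval (SMD/ETc):
  interval = 26.5296 / 2.27476 = 11.66 days
Therefore the irrigation interval = 11.66 days.


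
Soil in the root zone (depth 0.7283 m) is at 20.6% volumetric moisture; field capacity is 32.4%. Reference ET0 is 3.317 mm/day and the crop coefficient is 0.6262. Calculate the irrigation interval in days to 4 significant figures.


Approach: apply soil-water budget scheduling, SMD = (FC-theta)/100*depth*1000; ETc = ET0*Kc; interval = SMD/ETc.
Step 1 — soil moisture deficit:
  SMD = (32.4 - 20.6)/100 * 0.7283 * 1000 = 85.9394 mm
Step 2 — daily crop ET (ETc = ET0*Kc):
  ETc = 3.317 * 0.6262 = 2.07711 mm/day
Step 3 — irrigation interval (SMD/ETc):
  interval = 85.9394 / 2.07711 = 41.37 days
Therefore the irrigation interval = 41.37 days.


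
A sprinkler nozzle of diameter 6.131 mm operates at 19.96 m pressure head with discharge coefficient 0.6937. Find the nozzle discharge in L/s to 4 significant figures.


Approach: apply the orifice equation, Q = Cd*A*sqrt(2*g*h), A = pi*(d/2)^2.
A = pi*(6.131e-3/2)^2 = 2.95225e-05 m^2
Q = 0.6937 * 2.95225e-05 * sqrt(2*9.81*19.96) * 1000 = 0.4053 L/s
Therefore the nozzle discharge = 0.4053 L/s.


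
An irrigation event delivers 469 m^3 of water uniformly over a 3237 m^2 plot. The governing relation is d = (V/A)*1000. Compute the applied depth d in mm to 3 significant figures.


d = (469 / 3237) * 1000 = 145 mm
Therefore the applied depth d = 145 mm.


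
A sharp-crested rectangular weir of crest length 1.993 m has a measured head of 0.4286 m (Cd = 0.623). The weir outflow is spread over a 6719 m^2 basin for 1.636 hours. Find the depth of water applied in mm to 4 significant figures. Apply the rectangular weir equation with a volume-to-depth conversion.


Approach: apply the rectangular weir equation with a volume-to-depth conversion, Q = (2/3)*Cd*L*sqrt(2g)*H^1.5; d = Q*t/A * 1000.
Step 1 — weir discharge:
  Q = (2/3)*0.623*1.993*sqrt(2*9.81)*0.4286^1.5 = 1.02880 m^3/s
Step 2 — volume: V = 1.02880 * 1.636*3600 = 6059.23 m^3
Step 3 — depth: d = V/A * 1000 = 6059.23/6719 * 1000 = 901.8 mm
Therefore the depth of water applied = 901.8 mm.


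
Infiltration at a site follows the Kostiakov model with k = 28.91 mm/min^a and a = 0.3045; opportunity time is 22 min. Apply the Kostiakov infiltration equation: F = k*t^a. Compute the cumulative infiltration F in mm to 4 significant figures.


F = 28.91 * 22^0.3045 = 74.10 mm
Therefore the cumulative infiltration F = 74.10 mm.


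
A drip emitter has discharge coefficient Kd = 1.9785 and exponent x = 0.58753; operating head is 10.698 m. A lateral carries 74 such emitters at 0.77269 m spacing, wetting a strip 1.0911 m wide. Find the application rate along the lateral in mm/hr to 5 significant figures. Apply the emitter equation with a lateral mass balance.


Approach: apply the emitter equation with a lateral mass balance, q = Kd*h^x; Q = n*q; rate = Q/(n*spacing*width).
Step 1 — single emitter flow (q = Kd*h^x):
  q = 1.9785 * 10.698^0.58753 = 7.963101 L/hr
Step 2 — total lateral flow: Q = 74 * 7.963101 = 589.2695 L/hr
Step 3 — wetted area: A = 74 * 0.77269 * 1.0911 = 62.38807 m^2
Step 4 — application rate: Q/A = 589.2695/62.38807 = 9.4452 mm/hr
Therefore the application rate along the lateral = 9.4452 mm/hr.


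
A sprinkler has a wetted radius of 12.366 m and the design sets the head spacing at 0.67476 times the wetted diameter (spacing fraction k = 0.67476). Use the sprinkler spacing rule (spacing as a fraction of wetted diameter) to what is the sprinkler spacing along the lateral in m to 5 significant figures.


Approach: apply the sprinkler spacing rule (spacing as a fraction of wetted diameter), S = k*(2*R).
S = 0.67476 * (2 * 12.366) = 16.688 m
Therefore the sprinkler spacing along the lateral = 16.688 m.


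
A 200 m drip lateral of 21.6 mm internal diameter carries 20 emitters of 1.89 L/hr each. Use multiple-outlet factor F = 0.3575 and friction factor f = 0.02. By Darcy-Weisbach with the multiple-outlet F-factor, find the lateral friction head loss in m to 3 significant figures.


Approach: apply Darcy-Weisbach with the multiple-outlet F-factor, Q = n*q/(3600*1000) m^3/s; v = Q/A; hf = F*f*(L/D)*(v^2/(2g)).
Q = 20*1.89/(3600*1000) = 1.0500e-05 m^3/s
A = pi*(21.6e-3/2)^2 = 3.6644e-04 m^2, so v = Q/A = 0.028654 m/s
hf = 0.3575*0.02*(200/0.0216)*(0.028654^2/(2*9.81)) = 0.00277 m
Therefore the lateral friction head loss = 0.00277 m.


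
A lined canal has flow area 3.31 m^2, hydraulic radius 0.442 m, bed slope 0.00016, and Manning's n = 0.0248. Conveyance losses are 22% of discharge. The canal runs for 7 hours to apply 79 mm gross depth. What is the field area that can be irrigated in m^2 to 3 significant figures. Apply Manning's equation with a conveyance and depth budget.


Approach: apply Manning's equation with a conveyance and depth budget, Q = (1/n)*A*R^(2/3)*S^(1/2); Q_field = Q*(1-loss); Area = Q_field*t/(d/1000).
Step 1 — canal discharge (Manning's equation):
  Q = (1/0.0248) * 3.31 * 0.442^(2/3) * 0.00016^(1/2) = 0.97961 m^3/s
Step 2 — delivered flow: Q_field = 0.97961*(1 - 22/100) = 0.76409 m^3/s
Step 3 — volume delivered: V = 0.76409 * 7*3600 = 19255 m^3
Step 4 — area served: A = V / (depth/1000) = 19255 / 0.079 = 244000 m^2
Therefore the field area that can be irrigated = 244000 m^2.


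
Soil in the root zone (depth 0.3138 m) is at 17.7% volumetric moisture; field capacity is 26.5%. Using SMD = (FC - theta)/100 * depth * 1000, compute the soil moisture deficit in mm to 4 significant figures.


SMD = (26.5 - 17.7)/100 * 0.3138 * 1000 = 27.61 mm
Therefore the soil moisture deficit = 27.61 mm.


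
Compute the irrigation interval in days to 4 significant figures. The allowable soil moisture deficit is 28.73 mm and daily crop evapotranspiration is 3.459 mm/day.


Approach: apply the irrigation interval relation, interval = SMD / ETc.
interval = 28.73 / 3.459 = 8.306 days
Therefore the irrigation interval = 8.306 days.


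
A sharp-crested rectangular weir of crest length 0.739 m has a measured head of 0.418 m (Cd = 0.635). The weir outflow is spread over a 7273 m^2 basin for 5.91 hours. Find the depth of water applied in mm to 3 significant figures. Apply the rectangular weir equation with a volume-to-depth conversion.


Approach: apply the rectangular weir equation with a volume-to-depth conversion, Q = (2/3)*Cd*L*sqrt(2g)*H^1.5; d = Q*t/A * 1000.
Step 1 — weir discharge:
  Q = (2/3)*0.635*0.739*sqrt(2*9.81)*0.418^1.5 = 0.37449 m^3/s
Step 2 — volume: V = 0.37449 * 5.91*3600 = 7967.7 m^3
Step 3 — depth: d = V/A * 1000 = 7967.7/7273 * 1000 = 1100 mm
Therefore the depth of water applied = 1100 mm.


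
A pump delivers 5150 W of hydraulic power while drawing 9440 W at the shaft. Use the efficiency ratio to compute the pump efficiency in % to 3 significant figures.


Approach: apply the efficiency ratio, eta = (P_out/P_in)*100.
eta = (5150 / 9440) * 100 = 54.6 %
Therefore the pump efficiency = 54.6 %.


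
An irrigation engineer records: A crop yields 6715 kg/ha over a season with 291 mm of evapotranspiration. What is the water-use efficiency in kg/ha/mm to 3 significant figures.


Approach: apply the water-use efficiency ratio, WUE = yield/ET.
WUE = 6715 / 291 = 23.1 kg/ha/mm
Therefore the water-use efficiency = 23.1 kg/ha/mm.


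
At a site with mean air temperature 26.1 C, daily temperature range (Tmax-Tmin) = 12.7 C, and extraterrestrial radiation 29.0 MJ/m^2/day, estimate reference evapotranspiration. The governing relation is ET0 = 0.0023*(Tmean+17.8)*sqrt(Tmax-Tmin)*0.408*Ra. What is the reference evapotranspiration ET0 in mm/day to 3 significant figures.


ET0 = 0.0023*(26.1+17.8)*sqrt(12.7)*0.408*29.0 = 4.26 mm/day
Therefore the reference evapotranspiration ET0 = 4.26 mm/day.


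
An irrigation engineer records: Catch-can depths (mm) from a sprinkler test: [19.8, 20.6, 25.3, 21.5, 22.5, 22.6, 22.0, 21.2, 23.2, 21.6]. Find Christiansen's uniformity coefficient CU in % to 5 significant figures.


Approach: apply Christiansen's uniformity coefficient, CU = (1 - mean_abs_deviation/mean)*100.
mean = 22.03000 mm
mean |d_i - mean| = 1.096000 mm
CU = (1 - 1.096000/22.03000)*100 = 95.025 %
Therefore Christiansen's uniformity coefficient CU = 95.025 %.


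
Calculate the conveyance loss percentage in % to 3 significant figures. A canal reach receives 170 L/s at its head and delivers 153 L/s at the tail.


Approach: apply the conveyance loss ratio, loss% = ((Q_head - Q_tail)/Q_head)*100.
loss = ((170 - 153)/170)*100 = 10.0 %
Therefore the conveyance loss percentage = 10.0 %.


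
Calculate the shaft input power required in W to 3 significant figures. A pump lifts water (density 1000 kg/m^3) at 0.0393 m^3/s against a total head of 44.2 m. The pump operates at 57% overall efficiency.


Approach: apply hydraulic power then efficiency conversion, P = rho*g*Q*H; P_in = P/eta.
Step 1 — hydraulic power (P = rho*g*Q*H):
  P = 1000 * 9.81 * 0.0393 * 44.2 = 17041 W
Step 2 — input power: P_in = P/eta = 17041 / 0.57 = 29900 W
Therefore the shaft input power required = 29900 W.


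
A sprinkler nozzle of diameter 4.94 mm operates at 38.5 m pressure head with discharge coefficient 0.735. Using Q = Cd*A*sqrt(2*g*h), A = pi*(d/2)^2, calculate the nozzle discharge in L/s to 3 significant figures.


A = pi*(4.94e-3/2)^2 = 1.9167e-05 m^2
Q = 0.735 * 1.9167e-05 * sqrt(2*9.81*38.5) * 1000 = 0.387 L/s
Therefore the nozzle discharge = 0.387 L/s.


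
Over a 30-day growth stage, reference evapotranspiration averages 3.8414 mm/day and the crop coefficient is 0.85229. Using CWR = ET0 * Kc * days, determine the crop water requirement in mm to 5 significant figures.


CWR = 3.8414 * 0.85229 * 30 = 98.220 mm
Therefore the crop water requirement = 98.220 mm.


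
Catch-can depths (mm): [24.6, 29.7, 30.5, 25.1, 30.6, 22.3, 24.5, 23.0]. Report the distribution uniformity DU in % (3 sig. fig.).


Approach: apply the low-quarter distribution uniformity, DU = (mean of lowest quarter of readings / overall mean)*100.
sorted lowest 2 of 8: [22.3, 23.0] -> mean = 22.650 mm
overall mean = 26.288 mm
DU = (22.650/26.288)*100 = 86.2 %
Therefore the distribution uniformity DU = 86.2 %.


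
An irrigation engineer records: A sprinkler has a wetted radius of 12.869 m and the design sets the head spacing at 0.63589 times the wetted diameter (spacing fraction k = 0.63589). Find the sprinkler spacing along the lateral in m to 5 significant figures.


Approach: apply the sprinkler spacing rule (spacing as a fraction of wetted diameter), S = k*(2*R).
S = 0.63589 * (2 * 12.869) = 16.367 m
Therefore the sprinkler spacing along the lateral = 16.367 m.


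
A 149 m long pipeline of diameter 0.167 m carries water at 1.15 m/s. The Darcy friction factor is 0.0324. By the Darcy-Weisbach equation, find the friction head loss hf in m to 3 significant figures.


Approach: apply the Darcy-Weisbach equation, hf = f*(L/D)*(v^2/(2g)).
hf = 0.0324 * (149/0.167) * (1.15^2 / (2*9.81))
hf = 1.95 m
Therefore the friction head loss hf = 1.95 m.


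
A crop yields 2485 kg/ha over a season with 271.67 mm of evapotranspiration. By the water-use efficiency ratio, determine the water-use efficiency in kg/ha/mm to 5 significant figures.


Approach: apply the water-use efficiency ratio, WUE = yield/ET.
WUE = 2485 / 271.67 = 9.1471 kg/ha/mm
Therefore the water-use efficiency = 9.1471 kg/ha/mm.


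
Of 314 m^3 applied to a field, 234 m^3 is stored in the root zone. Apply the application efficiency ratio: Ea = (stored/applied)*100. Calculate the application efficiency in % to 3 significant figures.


Ea = (234/314)*100 = 74.5 %
Therefore the application efficiency = 74.5 %.


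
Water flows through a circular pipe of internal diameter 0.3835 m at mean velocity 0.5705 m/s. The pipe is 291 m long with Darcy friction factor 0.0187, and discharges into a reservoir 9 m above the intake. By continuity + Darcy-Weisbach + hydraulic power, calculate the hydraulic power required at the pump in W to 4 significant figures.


Approach: apply continuity + Darcy-Weisbach + hydraulic power, Q = A*v; hf = f*(L/D)*(v^2/(2g)); H = static + hf; P = rho*g*Q*H.
Step 1 — flow rate (continuity, Q = A*v):
  A = pi*(0.3835/2)^2 = 0.115510 m^2
  Q = 0.115510 * 0.5705 = 0.0658986 m^3/s
Step 2 — friction head loss (Darcy-Weisbach):
  hf = 0.0187 * (291/0.3835) * (0.5705^2 / (2*9.81))
  hf = 0.235386 m
Step 3 — total head: H = 9 + 0.235386 = 9.23539 m
Step 4 — hydraulic power (P = rho*g*Q*H):
  P = 1000 * 9.81 * 0.0658986 * 9.23539 = 5970 W
Therefore the hydraulic power required at the pump = 5970 W.


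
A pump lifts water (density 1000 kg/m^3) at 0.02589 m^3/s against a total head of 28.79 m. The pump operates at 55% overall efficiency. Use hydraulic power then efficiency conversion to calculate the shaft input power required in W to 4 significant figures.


Approach: apply hydraulic power then efficiency conversion, P = rho*g*Q*H; P_in = P/eta.
Step 1 — hydraulic power (P = rho*g*Q*H):
  P = 1000 * 9.81 * 0.02589 * 28.79 = 7312.11 W
Step 2 — input power: P_in = P/eta = 7312.11 / 0.55 = 13290 W
Therefore the shaft input power required = 13290 W.


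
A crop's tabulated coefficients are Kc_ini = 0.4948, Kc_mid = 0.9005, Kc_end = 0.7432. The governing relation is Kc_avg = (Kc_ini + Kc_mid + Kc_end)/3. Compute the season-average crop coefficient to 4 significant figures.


Kc_avg = (0.4948 + 0.9005 + 0.7432)/3 = 0.7128
Therefore the season-average crop coefficient = 0.7128.
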